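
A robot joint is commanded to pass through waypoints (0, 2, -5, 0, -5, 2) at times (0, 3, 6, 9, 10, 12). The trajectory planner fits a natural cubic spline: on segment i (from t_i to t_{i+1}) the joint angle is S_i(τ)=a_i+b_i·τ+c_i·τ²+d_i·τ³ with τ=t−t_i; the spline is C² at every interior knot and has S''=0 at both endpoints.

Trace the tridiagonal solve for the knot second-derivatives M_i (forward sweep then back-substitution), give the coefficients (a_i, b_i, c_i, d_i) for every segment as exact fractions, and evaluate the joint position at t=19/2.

Δ: Δ0=2/3, Δ1=-7/3, Δ2=5/3, Δ3=-5, Δ4=7/2
row 1: diag=12, rhs=-18; c'=1/4, d'=-3/2
row 2: denom=12−3·1/4=45/4; d'=(24−3·-3/2)/(45/4)=38/15
row 3: denom=8−3·4/15=36/5; d'=(-40−3·38/15)/(36/5)=-119/18
row 4: denom=6−1·5/36=211/36; d'=(51−1·-119/18)/(211/36)=2074/211
back: M4=2074/211
back: M3=-119/18−5/36·2074/211=-1683/211
back: M2=38/15−4/15·-1683/211=2950/633
back: M1=-3/2−1/4·2950/633=-1687/633
M: M0=0, M1=-1687/633, M2=2950/633, M3=-1683/211, M4=2074/211, M5=0
seg 0: a=0, c=M0/2=0, d=(M1−M0)/(6·3)=-1687/11394, b=Δ0−h0·(2M0+M1)/6=2531/1266
seg 1: a=2, c=M1/2=-1687/1266, d=(M2−M1)/(6·3)=4637/11394, b=Δ1−h1·(2M1+M2)/6=-1265/633
seg 2: a=-5, c=M2/2=1475/633, d=(M3−M2)/(6·3)=-7999/11394, b=Δ2−h2·(2M2+M3)/6=1259/1266
seg 3: a=0, c=M3/2=-1683/422, d=(M4−M3)/(6·1)=3757/1266, b=Δ3−h3·(2M3+M4)/6=-2519/633
seg 4: a=-5, c=M4/2=1037/211, d=(M5−M4)/(6·2)=-1037/1266, b=Δ4−h4·(2M4+M5)/6=-3865/1266
t_q=19/2 → seg 3, τ=1/2; S=0+-2519/633·τ+-1683/422·τ²+3757/1266·τ³=-8831/3376

  seg 0: a=0 b=2531/1266 c=0 d=-1687/11394
  seg 1: a=2 b=-1265/633 c=-1687/1266 d=4637/11394
  seg 2: a=-5 b=1259/1266 c=1475/633 d=-7999/11394
  seg 3: a=0 b=-2519/633 c=-1683/422 d=3757/1266
  seg 4: a=-5 b=-3865/1266 c=1037/211 d=-1037/1266
S(19/2) = -8831/3376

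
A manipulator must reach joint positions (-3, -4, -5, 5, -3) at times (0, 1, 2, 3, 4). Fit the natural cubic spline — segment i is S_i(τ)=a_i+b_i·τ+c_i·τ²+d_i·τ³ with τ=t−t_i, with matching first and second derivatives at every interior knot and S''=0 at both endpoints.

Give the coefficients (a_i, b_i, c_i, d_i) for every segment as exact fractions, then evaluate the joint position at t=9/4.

Δ: Δ0=-1, Δ1=-1, Δ2=10, Δ3=-8
row 1: diag=4, rhs=0; c'=1/4, d'=0
row 2: denom=4−1·1/4=15/4; d'=(66−1·0)/(15/4)=88/5
row 3: denom=4−1·4/15=56/15; d'=(-108−1·88/5)/(56/15)=-471/14
back: M3=-471/14
back: M2=88/5−4/15·-471/14=186/7
back: M1=0−1/4·186/7=-93/14
M: M0=0, M1=-93/14, M2=186/7, M3=-471/14, M4=0
seg 0: a=-3, c=M0/2=0, d=(M1−M0)/(6·1)=-31/28, b=Δ0−h0·(2M0+M1)/6=3/28
seg 1: a=-4, c=M1/2=-93/28, d=(M2−M1)/(6·1)=155/28, b=Δ1−h1·(2M1+M2)/6=-45/14
seg 2: a=-5, c=M2/2=93/7, d=(M3−M2)/(6·1)=-281/28, b=Δ2−h2·(2M2+M3)/6=27/4
seg 3: a=5, c=M3/2=-471/28, d=(M4−M3)/(6·1)=157/28, b=Δ3−h3·(2M3+M4)/6=45/14
t_q=9/4 → seg 2, τ=1/4; S=-5+27/4·τ+93/7·τ²+-281/28·τ³=-4729/1792

  seg 0: a=-3 b=3/28 c=0 d=-31/28
  seg 1: a=-4 b=-45/14 c=-93/28 d=155/28
  seg 2: a=-5 b=27/4 c=93/7 d=-281/28
  seg 3: a=5 b=45/14 c=-471/28 d=157/28
S(9/4) = -4729/1792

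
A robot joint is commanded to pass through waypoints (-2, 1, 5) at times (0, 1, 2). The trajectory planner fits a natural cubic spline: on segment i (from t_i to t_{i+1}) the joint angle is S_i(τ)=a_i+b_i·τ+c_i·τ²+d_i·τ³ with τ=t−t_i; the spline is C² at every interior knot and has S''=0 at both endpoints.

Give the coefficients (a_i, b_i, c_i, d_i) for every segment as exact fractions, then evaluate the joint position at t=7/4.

  seg 0: a=-2 b=11/4 c=0 d=1/4
  seg 1: a=1 b=7/2 c=3/4 d=-1/4
S(7/4) = 1009/256

Δ: Δ0=3, Δ1=4
row 1: diag=4, rhs=6; c'=1/4, d'=3/2
back: M1=3/2
M: M0=0, M1=3/2, M2=0
seg 0: a=-2, c=M0/2=0, d=(M1−M0)/(6·1)=1/4, b=Δ0−h0·(2M0+M1)/6=11/4
seg 1: a=1, c=M1/2=3/4, d=(M2−M1)/(6·1)=-1/4, b=Δ1−h1·(2M1+M2)/6=7/2
t_q=7/4 → seg 1, τ=3/4; S=1+7/2·τ+3/4·τ²+-1/4·τ³=1009/256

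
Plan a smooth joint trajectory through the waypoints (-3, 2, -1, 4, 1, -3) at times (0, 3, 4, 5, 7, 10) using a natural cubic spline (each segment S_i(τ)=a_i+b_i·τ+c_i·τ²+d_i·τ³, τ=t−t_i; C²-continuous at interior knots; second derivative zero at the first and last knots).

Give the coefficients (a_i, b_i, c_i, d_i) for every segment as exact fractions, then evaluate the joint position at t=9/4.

Δ: Δ0=5/3, Δ1=-3, Δ2=5, Δ3=-3/2, Δ4=-4/3
row 1: diag=8, rhs=-28; c'=1/8, d'=-7/2
row 2: denom=4−1·1/8=31/8; d'=(48−1·-7/2)/(31/8)=412/31
row 3: denom=6−1·8/31=178/31; d'=(-39−1·412/31)/(178/31)=-1621/178
row 4: denom=10−2·31/89=828/89; d'=(1−2·-1621/178)/(828/89)=95/46
back: M4=95/46
back: M3=-1621/178−31/89·95/46=-226/23
back: M2=412/31−8/31·-226/23=364/23
back: M1=-7/2−1/8·364/23=-126/23
M: M0=0, M1=-126/23, M2=364/23, M3=-226/23, M4=95/46, M5=0
seg 0: a=-3, c=M0/2=0, d=(M1−M0)/(6·3)=-7/23, b=Δ0−h0·(2M0+M1)/6=304/69
seg 1: a=2, c=M1/2=-63/23, d=(M2−M1)/(6·1)=245/69, b=Δ1−h1·(2M1+M2)/6=-263/69
seg 2: a=-1, c=M2/2=182/23, d=(M3−M2)/(6·1)=-295/69, b=Δ2−h2·(2M2+M3)/6=94/69
seg 3: a=4, c=M3/2=-113/23, d=(M4−M3)/(6·2)=547/552, b=Δ3−h3·(2M3+M4)/6=301/69
seg 4: a=1, c=M4/2=95/92, d=(M5−M4)/(6·3)=-95/828, b=Δ4−h4·(2M4+M5)/6=-469/138
t_q=9/4 → seg 0, τ=9/4; S=-3+304/69·τ+0·τ²+-7/23·τ³=5073/1472

  seg 0: a=-3 b=304/69 c=0 d=-7/23
  seg 1: a=2 b=-263/69 c=-63/23 d=245/69
  seg 2: a=-1 b=94/69 c=182/23 d=-295/69
  seg 3: a=4 b=301/69 c=-113/23 d=547/552
  seg 4: a=1 b=-469/138 c=95/92 d=-95/828
S(9/4) = 5073/1472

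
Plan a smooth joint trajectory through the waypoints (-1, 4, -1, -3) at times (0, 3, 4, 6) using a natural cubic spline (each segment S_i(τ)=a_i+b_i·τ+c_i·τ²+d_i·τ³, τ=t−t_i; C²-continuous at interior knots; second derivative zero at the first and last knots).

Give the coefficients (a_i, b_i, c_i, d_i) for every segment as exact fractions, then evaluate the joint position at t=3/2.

  seg 0: a=-1 b=631/141 c=0 d=-44/141
  seg 1: a=4 b=-557/141 c=-132/47 d=248/141
  seg 2: a=-1 b=-605/141 c=116/47 d=-58/141
S(3/2) = 219/47

Δ: Δ0=5/3, Δ1=-5, Δ2=-1
row 1: diag=8, rhs=-40; c'=1/8, d'=-5
row 2: denom=6−1·1/8=47/8; d'=(24−1·-5)/(47/8)=232/47
back: M2=232/47
back: M1=-5−1/8·232/47=-264/47
M: M0=0, M1=-264/47, M2=232/47, M3=0
seg 0: a=-1, c=M0/2=0, d=(M1−M0)/(6·3)=-44/141, b=Δ0−h0·(2M0+M1)/6=631/141
seg 1: a=4, c=M1/2=-132/47, d=(M2−M1)/(6·1)=248/141, b=Δ1−h1·(2M1+M2)/6=-557/141
seg 2: a=-1, c=M2/2=116/47, d=(M3−M2)/(6·2)=-58/141, b=Δ2−h2·(2M2+M3)/6=-605/141
t_q=3/2 → seg 0, τ=3/2; S=-1+631/141·τ+0·τ²+-44/141·τ³=219/47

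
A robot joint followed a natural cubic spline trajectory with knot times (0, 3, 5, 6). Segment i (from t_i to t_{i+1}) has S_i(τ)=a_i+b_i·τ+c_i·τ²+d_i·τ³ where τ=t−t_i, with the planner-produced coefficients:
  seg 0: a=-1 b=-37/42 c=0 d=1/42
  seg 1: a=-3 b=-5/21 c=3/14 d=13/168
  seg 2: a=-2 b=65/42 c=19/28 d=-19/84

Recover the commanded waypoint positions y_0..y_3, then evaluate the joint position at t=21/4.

y_0 = S_0(0) = a_0 = -1
y_1 = S_1(0) = a_1 = -3
y_2 = S_2(0) = a_2 = -2
y_3 = S_2(1) = 0
t_q=21/4 is in segment 2 (τ=1/4); S_2(τ)=-403/256

y_0=-1 y_1=-3 y_2=-2 y_3=0
S(21/4) = -403/256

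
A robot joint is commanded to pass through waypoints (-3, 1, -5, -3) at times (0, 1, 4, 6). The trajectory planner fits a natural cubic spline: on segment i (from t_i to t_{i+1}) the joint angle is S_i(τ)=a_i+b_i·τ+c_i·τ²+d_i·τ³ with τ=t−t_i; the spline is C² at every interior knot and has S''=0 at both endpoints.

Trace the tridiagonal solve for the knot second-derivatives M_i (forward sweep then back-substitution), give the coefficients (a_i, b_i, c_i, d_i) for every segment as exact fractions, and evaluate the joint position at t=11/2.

Δ: Δ0=4, Δ1=-2, Δ2=1
row 1: diag=8, rhs=-36; c'=3/8, d'=-9/2
row 2: denom=10−3·3/8=71/8; d'=(18−3·-9/2)/(71/8)=252/71
back: M2=252/71
back: M1=-9/2−3/8·252/71=-414/71
M: M0=0, M1=-414/71, M2=252/71, M3=0
seg 0: a=-3, c=M0/2=0, d=(M1−M0)/(6·1)=-69/71, b=Δ0−h0·(2M0+M1)/6=353/71
seg 1: a=1, c=M1/2=-207/71, d=(M2−M1)/(6·3)=37/71, b=Δ1−h1·(2M1+M2)/6=146/71
seg 2: a=-5, c=M2/2=126/71, d=(M3−M2)/(6·2)=-21/71, b=Δ2−h2·(2M2+M3)/6=-97/71
t_q=11/2 → seg 2, τ=3/2; S=-5+-97/71·τ+126/71·τ²+-21/71·τ³=-2303/568

  seg 0: a=-3 b=353/71 c=0 d=-69/71
  seg 1: a=1 b=146/71 c=-207/71 d=37/71
  seg 2: a=-5 b=-97/71 c=126/71 d=-21/71
S(11/2) = -2303/568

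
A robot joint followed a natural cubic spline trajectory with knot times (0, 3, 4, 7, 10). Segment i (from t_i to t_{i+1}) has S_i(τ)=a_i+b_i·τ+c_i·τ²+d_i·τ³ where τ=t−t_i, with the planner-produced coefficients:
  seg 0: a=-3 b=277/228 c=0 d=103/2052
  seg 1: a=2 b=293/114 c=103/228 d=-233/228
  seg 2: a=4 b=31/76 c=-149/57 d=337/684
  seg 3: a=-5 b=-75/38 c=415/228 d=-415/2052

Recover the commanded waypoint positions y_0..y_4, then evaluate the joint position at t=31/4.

y_0 = S_0(0) = a_0 = -3
y_1 = S_1(0) = a_1 = 2
y_2 = S_2(0) = a_2 = 4
y_3 = S_3(0) = a_3 = -5
y_4 = S_3(3) = 0
t_q=31/4 is in segment 3 (τ=3/4); S_3(τ)=-26955/4864

y_0=-3 y_1=2 y_2=4 y_3=-5 y_4=0
S(31/4) = -26955/4864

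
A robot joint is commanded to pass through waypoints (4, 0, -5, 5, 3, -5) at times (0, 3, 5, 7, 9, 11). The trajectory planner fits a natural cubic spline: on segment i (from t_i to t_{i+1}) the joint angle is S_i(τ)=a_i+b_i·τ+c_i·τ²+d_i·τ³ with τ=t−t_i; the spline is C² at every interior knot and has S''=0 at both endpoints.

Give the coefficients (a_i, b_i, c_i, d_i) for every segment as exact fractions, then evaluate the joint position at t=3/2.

Δ: Δ0=-4/3, Δ1=-5/2, Δ2=5, Δ3=-1, Δ4=-4
row 1: diag=10, rhs=-7; c'=1/5, d'=-7/10
row 2: denom=8−2·1/5=38/5; d'=(45−2·-7/10)/(38/5)=116/19
row 3: denom=8−2·5/19=142/19; d'=(-36−2·116/19)/(142/19)=-458/71
row 4: denom=8−2·19/71=530/71; d'=(-18−2·-458/71)/(530/71)=-181/265
back: M4=-181/265
back: M3=-458/71−19/71·-181/265=-1661/265
back: M2=116/19−5/19·-1661/265=411/53
back: M1=-7/10−1/5·411/53=-1193/530
M: M0=0, M1=-1193/530, M2=411/53, M3=-1661/265, M4=-181/265, M5=0
seg 0: a=4, c=M0/2=0, d=(M1−M0)/(6·3)=-1193/9540, b=Δ0−h0·(2M0+M1)/6=-661/3180
seg 1: a=0, c=M1/2=-1193/1060, d=(M2−M1)/(6·2)=5303/6360, b=Δ1−h1·(2M1+M2)/6=-5699/1590
seg 2: a=-5, c=M2/2=411/106, d=(M3−M2)/(6·2)=-929/795, b=Δ2−h2·(2M2+M3)/6=1526/795
seg 3: a=5, c=M3/2=-1661/530, d=(M4−M3)/(6·2)=74/159, b=Δ3−h3·(2M3+M4)/6=2708/795
seg 4: a=3, c=M4/2=-181/530, d=(M5−M4)/(6·2)=181/3180, b=Δ4−h4·(2M4+M5)/6=-2818/795
t_q=3/2 → seg 0, τ=3/2; S=4+-661/3180·τ+0·τ²+-1193/9540·τ³=27697/8480

  seg 0: a=4 b=-661/3180 c=0 d=-1193/9540
  seg 1: a=0 b=-5699/1590 c=-1193/1060 d=5303/6360
  seg 2: a=-5 b=1526/795 c=411/106 d=-929/795
  seg 3: a=5 b=2708/795 c=-1661/530 d=74/159
  seg 4: a=3 b=-2818/795 c=-181/530 d=181/3180
S(3/2) = 27697/8480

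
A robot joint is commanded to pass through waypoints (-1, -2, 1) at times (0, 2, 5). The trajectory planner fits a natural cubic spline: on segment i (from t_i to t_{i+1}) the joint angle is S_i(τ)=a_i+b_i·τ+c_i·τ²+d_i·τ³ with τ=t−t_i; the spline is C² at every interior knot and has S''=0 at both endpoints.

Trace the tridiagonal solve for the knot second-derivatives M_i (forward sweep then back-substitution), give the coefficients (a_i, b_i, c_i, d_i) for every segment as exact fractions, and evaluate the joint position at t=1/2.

Δ: Δ0=-1/2, Δ1=1
row 1: diag=10, rhs=9; c'=3/10, d'=9/10
back: M1=9/10
M: M0=0, M1=9/10, M2=0
seg 0: a=-1, c=M0/2=0, d=(M1−M0)/(6·2)=3/40, b=Δ0−h0·(2M0+M1)/6=-4/5
seg 1: a=-2, c=M1/2=9/20, d=(M2−M1)/(6·3)=-1/20, b=Δ1−h1·(2M1+M2)/6=1/10
t_q=1/2 → seg 0, τ=1/2; S=-1+-4/5·τ+0·τ²+3/40·τ³=-89/64

  seg 0: a=-1 b=-4/5 c=0 d=3/40
  seg 1: a=-2 b=1/10 c=9/20 d=-1/20
S(1/2) = -89/64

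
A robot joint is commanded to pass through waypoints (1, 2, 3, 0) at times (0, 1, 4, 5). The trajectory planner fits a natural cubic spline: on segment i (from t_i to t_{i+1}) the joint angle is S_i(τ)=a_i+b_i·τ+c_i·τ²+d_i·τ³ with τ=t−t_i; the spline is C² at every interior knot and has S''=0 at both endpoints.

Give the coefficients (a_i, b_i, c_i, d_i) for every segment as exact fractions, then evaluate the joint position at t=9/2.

Δ: Δ0=1, Δ1=1/3, Δ2=-3
row 1: diag=8, rhs=-4; c'=3/8, d'=-1/2
row 2: denom=8−3·3/8=55/8; d'=(-20−3·-1/2)/(55/8)=-148/55
back: M2=-148/55
back: M1=-1/2−3/8·-148/55=28/55
M: M0=0, M1=28/55, M2=-148/55, M3=0
seg 0: a=1, c=M0/2=0, d=(M1−M0)/(6·1)=14/165, b=Δ0−h0·(2M0+M1)/6=151/165
seg 1: a=2, c=M1/2=14/55, d=(M2−M1)/(6·3)=-8/45, b=Δ1−h1·(2M1+M2)/6=193/165
seg 2: a=3, c=M2/2=-74/55, d=(M3−M2)/(6·1)=74/165, b=Δ2−h2·(2M2+M3)/6=-347/165
t_q=9/2 → seg 2, τ=1/2; S=3+-347/165·τ+-74/55·τ²+74/165·τ³=367/220

  seg 0: a=1 b=151/165 c=0 d=14/165
  seg 1: a=2 b=193/165 c=14/55 d=-8/45
  seg 2: a=3 b=-347/165 c=-74/55 d=74/165
S(9/2) = 367/220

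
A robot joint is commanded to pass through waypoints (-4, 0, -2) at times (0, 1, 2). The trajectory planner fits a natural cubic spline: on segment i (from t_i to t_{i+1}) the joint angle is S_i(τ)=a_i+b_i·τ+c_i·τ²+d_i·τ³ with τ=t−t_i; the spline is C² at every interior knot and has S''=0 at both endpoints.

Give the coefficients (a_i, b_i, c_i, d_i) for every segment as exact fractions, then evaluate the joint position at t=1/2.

Δ: Δ0=4, Δ1=-2
row 1: diag=4, rhs=-36; c'=1/4, d'=-9
back: M1=-9
M: M0=0, M1=-9, M2=0
seg 0: a=-4, c=M0/2=0, d=(M1−M0)/(6·1)=-3/2, b=Δ0−h0·(2M0+M1)/6=11/2
seg 1: a=0, c=M1/2=-9/2, d=(M2−M1)/(6·1)=3/2, b=Δ1−h1·(2M1+M2)/6=1
t_q=1/2 → seg 0, τ=1/2; S=-4+11/2·τ+0·τ²+-3/2·τ³=-23/16

  seg 0: a=-4 b=11/2 c=0 d=-3/2
  seg 1: a=0 b=1 c=-9/2 d=3/2
S(1/2) = -23/16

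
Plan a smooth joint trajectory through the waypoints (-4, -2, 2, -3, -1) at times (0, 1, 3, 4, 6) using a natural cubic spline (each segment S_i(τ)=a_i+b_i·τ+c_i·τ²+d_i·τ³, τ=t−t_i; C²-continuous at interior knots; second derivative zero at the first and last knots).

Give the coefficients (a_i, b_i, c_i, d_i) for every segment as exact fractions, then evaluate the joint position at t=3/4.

  seg 0: a=-4 b=46/31 c=0 d=16/31
  seg 1: a=-2 b=94/31 c=48/31 d=-32/31
  seg 2: a=2 b=-98/31 c=-144/31 d=87/31
  seg 3: a=-3 b=-125/31 c=117/31 d=-39/62
S(3/4) = -331/124

Δ: Δ0=2, Δ1=2, Δ2=-5, Δ3=1
row 1: diag=6, rhs=0; c'=1/3, d'=0
row 2: denom=6−2·1/3=16/3; d'=(-42−2·0)/(16/3)=-63/8
row 3: denom=6−1·3/16=93/16; d'=(36−1·-63/8)/(93/16)=234/31
back: M3=234/31
back: M2=-63/8−3/16·234/31=-288/31
back: M1=0−1/3·-288/31=96/31
M: M0=0, M1=96/31, M2=-288/31, M3=234/31, M4=0
seg 0: a=-4, c=M0/2=0, d=(M1−M0)/(6·1)=16/31, b=Δ0−h0·(2M0+M1)/6=46/31
seg 1: a=-2, c=M1/2=48/31, d=(M2−M1)/(6·2)=-32/31, b=Δ1−h1·(2M1+M2)/6=94/31
seg 2: a=2, c=M2/2=-144/31, d=(M3−M2)/(6·1)=87/31, b=Δ2−h2·(2M2+M3)/6=-98/31
seg 3: a=-3, c=M3/2=117/31, d=(M4−M3)/(6·2)=-39/62, b=Δ3−h3·(2M3+M4)/6=-125/31
t_q=3/4 → seg 0, τ=3/4; S=-4+46/31·τ+0·τ²+16/31·τ³=-331/124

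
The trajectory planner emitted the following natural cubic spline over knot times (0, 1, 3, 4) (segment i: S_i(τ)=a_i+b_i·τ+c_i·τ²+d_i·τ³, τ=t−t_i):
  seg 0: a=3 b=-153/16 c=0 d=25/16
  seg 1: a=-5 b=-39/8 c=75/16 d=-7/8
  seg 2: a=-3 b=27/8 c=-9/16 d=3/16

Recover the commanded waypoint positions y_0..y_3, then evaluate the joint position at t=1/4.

y_0 = S_0(0) = a_0 = 3
y_1 = S_1(0) = a_1 = -5
y_2 = S_2(0) = a_2 = -3
y_3 = S_2(1) = 0
t_q=1/4 is in segment 0 (τ=1/4); S_0(τ)=649/1024

y_0=3 y_1=-5 y_2=-3 y_3=0
S(1/4) = 649/1024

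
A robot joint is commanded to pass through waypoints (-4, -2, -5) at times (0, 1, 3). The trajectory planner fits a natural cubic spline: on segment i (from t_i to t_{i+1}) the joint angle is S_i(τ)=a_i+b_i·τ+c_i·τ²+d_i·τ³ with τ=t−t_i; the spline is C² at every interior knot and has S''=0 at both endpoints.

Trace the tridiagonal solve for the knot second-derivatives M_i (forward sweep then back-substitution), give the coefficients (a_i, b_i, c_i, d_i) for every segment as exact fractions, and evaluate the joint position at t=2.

Δ: Δ0=2, Δ1=-3/2
row 1: diag=6, rhs=-21; c'=1/3, d'=-7/2
back: M1=-7/2
M: M0=0, M1=-7/2, M2=0
seg 0: a=-4, c=M0/2=0, d=(M1−M0)/(6·1)=-7/12, b=Δ0−h0·(2M0+M1)/6=31/12
seg 1: a=-2, c=M1/2=-7/4, d=(M2−M1)/(6·2)=7/24, b=Δ1−h1·(2M1+M2)/6=5/6
t_q=2 → seg 1, τ=1; S=-2+5/6·τ+-7/4·τ²+7/24·τ³=-21/8

  seg 0: a=-4 b=31/12 c=0 d=-7/12
  seg 1: a=-2 b=5/6 c=-7/4 d=7/24
S(2) = -21/8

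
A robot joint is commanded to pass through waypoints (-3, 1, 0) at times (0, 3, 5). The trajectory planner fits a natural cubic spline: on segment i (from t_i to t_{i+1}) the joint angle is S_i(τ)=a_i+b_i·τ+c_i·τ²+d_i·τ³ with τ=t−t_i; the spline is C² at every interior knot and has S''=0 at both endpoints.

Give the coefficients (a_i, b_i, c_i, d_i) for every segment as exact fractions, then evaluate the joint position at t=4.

  seg 0: a=-3 b=113/60 c=0 d=-11/180
  seg 1: a=1 b=7/30 c=-11/20 d=11/120
S(4) = 31/40

Δ: Δ0=4/3, Δ1=-1/2
row 1: diag=10, rhs=-11; c'=1/5, d'=-11/10
back: M1=-11/10
M: M0=0, M1=-11/10, M2=0
seg 0: a=-3, c=M0/2=0, d=(M1−M0)/(6·3)=-11/180, b=Δ0−h0·(2M0+M1)/6=113/60
seg 1: a=1, c=M1/2=-11/20, d=(M2−M1)/(6·2)=11/120, b=Δ1−h1·(2M1+M2)/6=7/30
t_q=4 → seg 1, τ=1; S=1+7/30·τ+-11/20·τ²+11/120·τ³=31/40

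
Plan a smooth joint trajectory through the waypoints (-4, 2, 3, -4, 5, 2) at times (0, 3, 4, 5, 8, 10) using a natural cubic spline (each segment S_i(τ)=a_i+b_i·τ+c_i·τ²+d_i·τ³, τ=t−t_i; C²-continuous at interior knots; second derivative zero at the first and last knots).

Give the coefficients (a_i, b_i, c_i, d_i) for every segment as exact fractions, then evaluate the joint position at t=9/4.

Δ: Δ0=2, Δ1=1, Δ2=-7, Δ3=3, Δ4=-3/2
row 1: diag=8, rhs=-6; c'=1/8, d'=-3/4
row 2: denom=4−1·1/8=31/8; d'=(-48−1·-3/4)/(31/8)=-378/31
row 3: denom=8−1·8/31=240/31; d'=(60−1·-378/31)/(240/31)=373/40
row 4: denom=10−3·31/80=707/80; d'=(-27−3·373/40)/(707/80)=-4398/707
back: M4=-4398/707
back: M3=373/40−31/80·-4398/707=8297/707
back: M2=-378/31−8/31·8297/707=-10762/707
back: M1=-3/4−1/8·-10762/707=815/707
M: M0=0, M1=815/707, M2=-10762/707, M3=8297/707, M4=-4398/707, M5=0
seg 0: a=-4, c=M0/2=0, d=(M1−M0)/(6·3)=815/12726, b=Δ0−h0·(2M0+M1)/6=2013/1414
seg 1: a=2, c=M1/2=815/1414, d=(M2−M1)/(6·1)=-3859/1414, b=Δ1−h1·(2M1+M2)/6=2229/707
seg 2: a=3, c=M2/2=-5381/707, d=(M3−M2)/(6·1)=6353/1414, b=Δ2−h2·(2M2+M3)/6=-5489/1414
seg 3: a=-4, c=M3/2=8297/1414, d=(M4−M3)/(6·3)=-12695/12726, b=Δ3−h3·(2M3+M4)/6=-3977/707
seg 4: a=5, c=M4/2=-2199/707, d=(M5−M4)/(6·2)=733/1414, b=Δ4−h4·(2M4+M5)/6=3743/1414
t_q=9/4 → seg 0, τ=9/4; S=-4+2013/1414·τ+0·τ²+815/12726·τ³=-871/12928

  seg 0: a=-4 b=2013/1414 c=0 d=815/12726
  seg 1: a=2 b=2229/707 c=815/1414 d=-3859/1414
  seg 2: a=3 b=-5489/1414 c=-5381/707 d=6353/1414
  seg 3: a=-4 b=-3977/707 c=8297/1414 d=-12695/12726
  seg 4: a=5 b=3743/1414 c=-2199/707 d=733/1414
S(9/4) = -871/12928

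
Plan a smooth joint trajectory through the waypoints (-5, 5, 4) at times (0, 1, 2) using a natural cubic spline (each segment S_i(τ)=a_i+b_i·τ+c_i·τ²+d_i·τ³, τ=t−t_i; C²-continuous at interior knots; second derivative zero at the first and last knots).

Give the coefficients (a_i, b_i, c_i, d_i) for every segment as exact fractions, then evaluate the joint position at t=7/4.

  seg 0: a=-5 b=51/4 c=0 d=-11/4
  seg 1: a=5 b=9/2 c=-33/4 d=11/4
S(7/4) = 1253/256

Δ: Δ0=10, Δ1=-1
row 1: diag=4, rhs=-66; c'=1/4, d'=-33/2
back: M1=-33/2
M: M0=0, M1=-33/2, M2=0
seg 0: a=-5, c=M0/2=0, d=(M1−M0)/(6·1)=-11/4, b=Δ0−h0·(2M0+M1)/6=51/4
seg 1: a=5, c=M1/2=-33/4, d=(M2−M1)/(6·1)=11/4, b=Δ1−h1·(2M1+M2)/6=9/2
t_q=7/4 → seg 1, τ=3/4; S=5+9/2·τ+-33/4·τ²+11/4·τ³=1253/256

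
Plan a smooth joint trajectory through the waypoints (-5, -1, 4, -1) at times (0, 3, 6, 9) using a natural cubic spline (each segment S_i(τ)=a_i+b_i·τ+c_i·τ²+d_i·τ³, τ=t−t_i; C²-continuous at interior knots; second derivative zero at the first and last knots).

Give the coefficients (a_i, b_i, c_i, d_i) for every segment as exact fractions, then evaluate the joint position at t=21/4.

Δ: Δ0=4/3, Δ1=5/3, Δ2=-5/3
row 1: diag=12, rhs=2; c'=1/4, d'=1/6
row 2: denom=12−3·1/4=45/4; d'=(-20−3·1/6)/(45/4)=-82/45
back: M2=-82/45
back: M1=1/6−1/4·-82/45=28/45
M: M0=0, M1=28/45, M2=-82/45, M3=0
seg 0: a=-5, c=M0/2=0, d=(M1−M0)/(6·3)=14/405, b=Δ0−h0·(2M0+M1)/6=46/45
seg 1: a=-1, c=M1/2=14/45, d=(M2−M1)/(6·3)=-11/81, b=Δ1−h1·(2M1+M2)/6=88/45
seg 2: a=4, c=M2/2=-41/45, d=(M3−M2)/(6·3)=41/405, b=Δ2−h2·(2M2+M3)/6=7/45
t_q=21/4 → seg 1, τ=9/4; S=-1+88/45·τ+14/45·τ²+-11/81·τ³=1097/320

  seg 0: a=-5 b=46/45 c=0 d=14/405
  seg 1: a=-1 b=88/45 c=14/45 d=-11/81
  seg 2: a=4 b=7/45 c=-41/45 d=41/405
S(21/4) = 1097/320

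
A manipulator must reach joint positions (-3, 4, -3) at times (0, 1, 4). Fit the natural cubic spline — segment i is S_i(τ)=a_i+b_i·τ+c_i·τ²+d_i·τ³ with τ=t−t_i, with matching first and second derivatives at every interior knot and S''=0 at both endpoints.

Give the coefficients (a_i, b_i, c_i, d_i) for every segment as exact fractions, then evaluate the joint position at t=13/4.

Δ: Δ0=7, Δ1=-7/3
row 1: diag=8, rhs=-56; c'=3/8, d'=-7
back: M1=-7
M: M0=0, M1=-7, M2=0
seg 0: a=-3, c=M0/2=0, d=(M1−M0)/(6·1)=-7/6, b=Δ0−h0·(2M0+M1)/6=49/6
seg 1: a=4, c=M1/2=-7/2, d=(M2−M1)/(6·3)=7/18, b=Δ1−h1·(2M1+M2)/6=14/3
t_q=13/4 → seg 1, τ=9/4; S=4+14/3·τ+-7/2·τ²+7/18·τ³=155/128

  seg 0: a=-3 b=49/6 c=0 d=-7/6
  seg 1: a=4 b=14/3 c=-7/2 d=7/18
S(13/4) = 155/128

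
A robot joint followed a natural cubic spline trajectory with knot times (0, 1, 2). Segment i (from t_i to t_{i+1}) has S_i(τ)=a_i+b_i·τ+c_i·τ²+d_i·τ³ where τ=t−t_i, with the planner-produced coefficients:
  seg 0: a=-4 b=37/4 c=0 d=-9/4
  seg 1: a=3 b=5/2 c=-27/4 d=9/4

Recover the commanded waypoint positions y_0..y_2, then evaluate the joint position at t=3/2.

y_0=-4 y_1=3 y_2=1
S(3/2) = 91/32

y_0 = S_0(0) = a_0 = -4
y_1 = S_1(0) = a_1 = 3
y_2 = S_1(1) = 1
t_q=3/2 is in segment 1 (τ=1/2); S_1(τ)=91/32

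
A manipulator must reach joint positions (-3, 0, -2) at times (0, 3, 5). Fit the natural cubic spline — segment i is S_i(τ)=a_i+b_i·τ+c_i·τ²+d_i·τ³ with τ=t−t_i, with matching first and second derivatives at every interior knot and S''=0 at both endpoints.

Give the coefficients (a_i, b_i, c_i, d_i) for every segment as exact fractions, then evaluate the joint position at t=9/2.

  seg 0: a=-3 b=8/5 c=0 d=-1/15
  seg 1: a=0 b=-1/5 c=-3/5 d=1/10
S(9/2) = -21/16

Δ: Δ0=1, Δ1=-1
row 1: diag=10, rhs=-12; c'=1/5, d'=-6/5
back: M1=-6/5
M: M0=0, M1=-6/5, M2=0
seg 0: a=-3, c=M0/2=0, d=(M1−M0)/(6·3)=-1/15, b=Δ0−h0·(2M0+M1)/6=8/5
seg 1: a=0, c=M1/2=-3/5, d=(M2−M1)/(6·2)=1/10, b=Δ1−h1·(2M1+M2)/6=-1/5
t_q=9/2 → seg 1, τ=3/2; S=0+-1/5·τ+-3/5·τ²+1/10·τ³=-21/16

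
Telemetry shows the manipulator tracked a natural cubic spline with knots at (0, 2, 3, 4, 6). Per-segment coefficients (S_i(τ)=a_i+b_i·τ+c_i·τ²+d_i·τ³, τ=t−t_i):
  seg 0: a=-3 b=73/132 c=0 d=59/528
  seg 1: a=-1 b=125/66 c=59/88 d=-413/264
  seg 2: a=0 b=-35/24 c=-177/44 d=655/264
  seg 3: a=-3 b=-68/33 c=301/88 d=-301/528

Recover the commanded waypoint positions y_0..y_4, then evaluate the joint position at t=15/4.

y_0 = S_0(0) = a_0 = -3
y_1 = S_1(0) = a_1 = -1
y_2 = S_2(0) = a_2 = 0
y_3 = S_3(0) = a_3 = -3
y_4 = S_3(2) = 2
t_q=15/4 is in segment 2 (τ=3/4); S_2(τ)=-13009/5632

y_0=-3 y_1=-1 y_2=0 y_3=-3 y_4=2
S(15/4) = -13009/5632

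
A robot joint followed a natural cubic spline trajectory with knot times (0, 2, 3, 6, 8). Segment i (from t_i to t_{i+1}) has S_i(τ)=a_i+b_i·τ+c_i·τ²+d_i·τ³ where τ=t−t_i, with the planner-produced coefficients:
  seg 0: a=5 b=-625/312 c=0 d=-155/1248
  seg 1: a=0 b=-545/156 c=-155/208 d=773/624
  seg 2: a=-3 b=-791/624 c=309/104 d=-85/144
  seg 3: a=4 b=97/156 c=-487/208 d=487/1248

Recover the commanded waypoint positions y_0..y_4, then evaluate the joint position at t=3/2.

y_0 = S_0(0) = a_0 = 5
y_1 = S_1(0) = a_1 = 0
y_2 = S_2(0) = a_2 = -3
y_3 = S_3(0) = a_3 = 4
y_4 = S_3(2) = -1
t_q=3/2 is in segment 0 (τ=3/2); S_0(τ)=5245/3328

y_0=5 y_1=0 y_2=-3 y_3=4 y_4=-1
S(3/2) = 5245/3328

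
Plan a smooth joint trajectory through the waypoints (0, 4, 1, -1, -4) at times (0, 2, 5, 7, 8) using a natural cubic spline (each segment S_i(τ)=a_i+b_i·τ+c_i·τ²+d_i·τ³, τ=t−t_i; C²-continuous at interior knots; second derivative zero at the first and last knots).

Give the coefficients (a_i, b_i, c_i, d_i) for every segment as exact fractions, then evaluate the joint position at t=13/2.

  seg 0: a=0 b=686/253 c=0 d=-45/253
  seg 1: a=4 b=146/253 c=-270/253 d=137/759
  seg 2: a=1 b=-241/253 c=141/253 d=-147/506
  seg 3: a=-1 b=-559/253 c=-300/253 d=100/253
S(13/2) = -629/4048

Δ: Δ0=2, Δ1=-1, Δ2=-1, Δ3=-3
row 1: diag=10, rhs=-18; c'=3/10, d'=-9/5
row 2: denom=10−3·3/10=91/10; d'=(0−3·-9/5)/(91/10)=54/91
row 3: denom=6−2·20/91=506/91; d'=(-12−2·54/91)/(506/91)=-600/253
back: M3=-600/253
back: M2=54/91−20/91·-600/253=282/253
back: M1=-9/5−3/10·282/253=-540/253
M: M0=0, M1=-540/253, M2=282/253, M3=-600/253, M4=0
seg 0: a=0, c=M0/2=0, d=(M1−M0)/(6·2)=-45/253, b=Δ0−h0·(2M0+M1)/6=686/253
seg 1: a=4, c=M1/2=-270/253, d=(M2−M1)/(6·3)=137/759, b=Δ1−h1·(2M1+M2)/6=146/253
seg 2: a=1, c=M2/2=141/253, d=(M3−M2)/(6·2)=-147/506, b=Δ2−h2·(2M2+M3)/6=-241/253
seg 3: a=-1, c=M3/2=-300/253, d=(M4−M3)/(6·1)=100/253, b=Δ3−h3·(2M3+M4)/6=-559/253
t_q=13/2 → seg 2, τ=3/2; S=1+-241/253·τ+141/253·τ²+-147/506·τ³=-629/4048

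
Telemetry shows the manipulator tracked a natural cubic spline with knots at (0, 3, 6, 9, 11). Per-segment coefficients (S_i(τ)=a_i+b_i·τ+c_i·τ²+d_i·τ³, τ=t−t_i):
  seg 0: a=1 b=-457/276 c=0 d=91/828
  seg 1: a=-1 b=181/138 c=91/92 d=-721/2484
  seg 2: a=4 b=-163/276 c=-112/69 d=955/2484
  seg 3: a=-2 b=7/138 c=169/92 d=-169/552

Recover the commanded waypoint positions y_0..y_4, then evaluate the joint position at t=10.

y_0=1 y_1=-1 y_2=4 y_3=-2 y_4=3
S(10) = -77/184

y_0 = S_0(0) = a_0 = 1
y_1 = S_1(0) = a_1 = -1
y_2 = S_2(0) = a_2 = 4
y_3 = S_3(0) = a_3 = -2
y_4 = S_3(2) = 3
t_q=10 is in segment 3 (τ=1); S_3(τ)=-77/184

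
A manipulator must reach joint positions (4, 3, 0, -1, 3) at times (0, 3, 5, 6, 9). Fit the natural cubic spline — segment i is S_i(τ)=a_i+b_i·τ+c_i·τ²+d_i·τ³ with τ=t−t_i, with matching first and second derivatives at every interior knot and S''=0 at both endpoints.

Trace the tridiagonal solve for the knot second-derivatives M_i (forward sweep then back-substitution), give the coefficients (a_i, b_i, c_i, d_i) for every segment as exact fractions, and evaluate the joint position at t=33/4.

Δ: Δ0=-1/3, Δ1=-3/2, Δ2=-1, Δ3=4/3
row 1: diag=10, rhs=-7; c'=1/5, d'=-7/10
row 2: denom=6−2·1/5=28/5; d'=(3−2·-7/10)/(28/5)=11/14
row 3: denom=8−1·5/28=219/28; d'=(14−1·11/14)/(219/28)=370/219
back: M3=370/219
back: M2=11/14−5/28·370/219=106/219
back: M1=-7/10−1/5·106/219=-349/438
M: M0=0, M1=-349/438, M2=106/219, M3=370/219, M4=0
seg 0: a=4, c=M0/2=0, d=(M1−M0)/(6·3)=-349/7884, b=Δ0−h0·(2M0+M1)/6=19/292
seg 1: a=3, c=M1/2=-349/876, d=(M2−M1)/(6·2)=187/1752, b=Δ1−h1·(2M1+M2)/6=-165/146
seg 2: a=0, c=M2/2=53/219, d=(M3−M2)/(6·1)=44/219, b=Δ2−h2·(2M2+M3)/6=-316/219
seg 3: a=-1, c=M3/2=185/219, d=(M4−M3)/(6·3)=-185/1971, b=Δ3−h3·(2M3+M4)/6=-26/73
t_q=33/4 → seg 3, τ=9/4; S=-1+-26/73·τ+185/219·τ²+-185/1971·τ³=6569/4672

  seg 0: a=4 b=19/292 c=0 d=-349/7884
  seg 1: a=3 b=-165/146 c=-349/876 d=187/1752
  seg 2: a=0 b=-316/219 c=53/219 d=44/219
  seg 3: a=-1 b=-26/73 c=185/219 d=-185/1971
S(33/4) = 6569/4672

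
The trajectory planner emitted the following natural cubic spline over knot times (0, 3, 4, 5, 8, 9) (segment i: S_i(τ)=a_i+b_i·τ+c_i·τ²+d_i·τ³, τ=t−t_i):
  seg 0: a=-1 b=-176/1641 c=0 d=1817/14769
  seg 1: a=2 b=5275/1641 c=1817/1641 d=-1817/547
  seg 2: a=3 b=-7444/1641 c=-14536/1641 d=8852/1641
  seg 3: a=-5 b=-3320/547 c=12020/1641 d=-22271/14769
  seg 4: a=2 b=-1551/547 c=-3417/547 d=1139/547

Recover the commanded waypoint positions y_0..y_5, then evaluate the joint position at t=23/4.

y_0 = S_0(0) = a_0 = -1
y_1 = S_1(0) = a_1 = 2
y_2 = S_2(0) = a_2 = 3
y_3 = S_3(0) = a_3 = -5
y_4 = S_4(0) = a_4 = 2
y_5 = S_4(1) = -5
t_q=23/4 is in segment 3 (τ=3/4); S_3(τ)=-212431/35008

y_0=-1 y_1=2 y_2=3 y_3=-5 y_4=2 y_5=-5
S(23/4) = -212431/35008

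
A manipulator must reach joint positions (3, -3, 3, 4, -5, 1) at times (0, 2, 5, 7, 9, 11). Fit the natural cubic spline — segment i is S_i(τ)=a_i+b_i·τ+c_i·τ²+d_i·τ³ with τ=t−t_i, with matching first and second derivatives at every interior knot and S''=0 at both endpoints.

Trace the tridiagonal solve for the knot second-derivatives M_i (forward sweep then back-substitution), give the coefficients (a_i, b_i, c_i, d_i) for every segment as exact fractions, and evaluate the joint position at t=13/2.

  seg 0: a=3 b=-1049/257 c=0 d=139/514
  seg 1: a=-3 b=-215/257 c=417/257 d=-58/257
  seg 2: a=3 b=721/257 c=-105/257 d=-765/2056
  seg 3: a=4 b=-1693/514 c=-2715/1028 d=2095/2056
  seg 4: a=-5 b=-419/257 c=1785/514 d=-595/1028
S(13/2) = 82785/16448

Δ: Δ0=-3, Δ1=2, Δ2=1/2, Δ3=-9/2, Δ4=3
row 1: diag=10, rhs=30; c'=3/10, d'=3
row 2: denom=10−3·3/10=91/10; d'=(-9−3·3)/(91/10)=-180/91
row 3: denom=8−2·20/91=688/91; d'=(-30−2·-180/91)/(688/91)=-1185/344
row 4: denom=8−2·91/344=1285/172; d'=(45−2·-1185/344)/(1285/172)=1785/257
back: M4=1785/257
back: M3=-1185/344−91/344·1785/257=-2715/514
back: M2=-180/91−20/91·-2715/514=-210/257
back: M1=3−3/10·-210/257=834/257
M: M0=0, M1=834/257, M2=-210/257, M3=-2715/514, M4=1785/257, M5=0
seg 0: a=3, c=M0/2=0, d=(M1−M0)/(6·2)=139/514, b=Δ0−h0·(2M0+M1)/6=-1049/257
seg 1: a=-3, c=M1/2=417/257, d=(M2−M1)/(6·3)=-58/257, b=Δ1−h1·(2M1+M2)/6=-215/257
seg 2: a=3, c=M2/2=-105/257, d=(M3−M2)/(6·2)=-765/2056, b=Δ2−h2·(2M2+M3)/6=721/257
seg 3: a=4, c=M3/2=-2715/1028, d=(M4−M3)/(6·2)=2095/2056, b=Δ3−h3·(2M3+M4)/6=-1693/514
seg 4: a=-5, c=M4/2=1785/514, d=(M5−M4)/(6·2)=-595/1028, b=Δ4−h4·(2M4+M5)/6=-419/257
t_q=13/2 → seg 2, τ=3/2; S=3+721/257·τ+-105/257·τ²+-765/2056·τ³=82785/16448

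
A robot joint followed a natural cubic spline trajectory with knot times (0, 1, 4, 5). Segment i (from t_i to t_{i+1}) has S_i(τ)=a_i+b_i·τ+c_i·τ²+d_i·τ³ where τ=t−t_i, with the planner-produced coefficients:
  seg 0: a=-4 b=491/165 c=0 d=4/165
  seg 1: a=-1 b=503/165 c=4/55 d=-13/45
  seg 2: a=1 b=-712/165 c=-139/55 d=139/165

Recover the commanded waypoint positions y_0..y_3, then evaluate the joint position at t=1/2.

y_0=-4 y_1=-1 y_2=1 y_3=-5
S(1/2) = -138/55

y_0 = S_0(0) = a_0 = -4
y_1 = S_1(0) = a_1 = -1
y_2 = S_2(0) = a_2 = 1
y_3 = S_2(1) = -5
t_q=1/2 is in segment 0 (τ=1/2); S_0(τ)=-138/55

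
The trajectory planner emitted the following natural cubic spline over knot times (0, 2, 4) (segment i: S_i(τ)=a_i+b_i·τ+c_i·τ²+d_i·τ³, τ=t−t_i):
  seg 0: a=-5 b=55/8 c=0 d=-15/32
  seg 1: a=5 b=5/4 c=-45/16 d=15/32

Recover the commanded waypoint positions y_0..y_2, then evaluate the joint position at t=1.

y_0 = S_0(0) = a_0 = -5
y_1 = S_1(0) = a_1 = 5
y_2 = S_1(2) = 0
t_q=1 is in segment 0 (τ=1); S_0(τ)=45/32

y_0=-5 y_1=5 y_2=0
S(1) = 45/32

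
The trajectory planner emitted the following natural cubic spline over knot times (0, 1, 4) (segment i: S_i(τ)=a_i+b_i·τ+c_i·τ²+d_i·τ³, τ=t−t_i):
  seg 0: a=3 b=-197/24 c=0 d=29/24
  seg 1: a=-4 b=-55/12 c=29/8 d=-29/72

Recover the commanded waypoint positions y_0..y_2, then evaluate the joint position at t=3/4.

y_0 = S_0(0) = a_0 = 3
y_1 = S_1(0) = a_1 = -4
y_2 = S_1(3) = 4
t_q=3/4 is in segment 0 (τ=3/4); S_0(τ)=-1355/512

y_0=3 y_1=-4 y_2=4
S(3/4) = -1355/512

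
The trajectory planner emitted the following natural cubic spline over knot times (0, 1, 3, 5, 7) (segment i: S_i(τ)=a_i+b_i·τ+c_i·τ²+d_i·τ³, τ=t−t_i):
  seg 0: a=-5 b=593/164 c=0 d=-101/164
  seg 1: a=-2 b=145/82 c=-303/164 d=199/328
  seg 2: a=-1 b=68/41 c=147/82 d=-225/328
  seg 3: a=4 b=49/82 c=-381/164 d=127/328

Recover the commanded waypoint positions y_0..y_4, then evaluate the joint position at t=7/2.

y_0 = S_0(0) = a_0 = -5
y_1 = S_1(0) = a_1 = -2
y_2 = S_2(0) = a_2 = -1
y_3 = S_3(0) = a_3 = 4
y_4 = S_3(2) = -1
t_q=7/2 is in segment 2 (τ=1/2); S_2(τ)=503/2624

y_0=-5 y_1=-2 y_2=-1 y_3=4 y_4=-1
S(7/2) = 503/2624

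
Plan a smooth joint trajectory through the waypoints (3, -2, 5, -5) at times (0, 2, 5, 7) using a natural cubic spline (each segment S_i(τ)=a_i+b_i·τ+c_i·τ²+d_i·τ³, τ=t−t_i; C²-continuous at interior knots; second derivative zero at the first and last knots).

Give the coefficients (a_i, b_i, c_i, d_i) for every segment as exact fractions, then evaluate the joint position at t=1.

Δ: Δ0=-5/2, Δ1=7/3, Δ2=-5
row 1: diag=10, rhs=29; c'=3/10, d'=29/10
row 2: denom=10−3·3/10=91/10; d'=(-44−3·29/10)/(91/10)=-527/91
back: M2=-527/91
back: M1=29/10−3/10·-527/91=422/91
M: M0=0, M1=422/91, M2=-527/91, M3=0
seg 0: a=3, c=M0/2=0, d=(M1−M0)/(6·2)=211/546, b=Δ0−h0·(2M0+M1)/6=-2209/546
seg 1: a=-2, c=M1/2=211/91, d=(M2−M1)/(6·3)=-73/126, b=Δ1−h1·(2M1+M2)/6=323/546
seg 2: a=5, c=M2/2=-527/182, d=(M3−M2)/(6·2)=527/1092, b=Δ2−h2·(2M2+M3)/6=-311/273
t_q=1 → seg 0, τ=1; S=3+-2209/546·τ+0·τ²+211/546·τ³=-60/91

  seg 0: a=3 b=-2209/546 c=0 d=211/546
  seg 1: a=-2 b=323/546 c=211/91 d=-73/126
  seg 2: a=5 b=-311/273 c=-527/182 d=527/1092
S(1) = -60/91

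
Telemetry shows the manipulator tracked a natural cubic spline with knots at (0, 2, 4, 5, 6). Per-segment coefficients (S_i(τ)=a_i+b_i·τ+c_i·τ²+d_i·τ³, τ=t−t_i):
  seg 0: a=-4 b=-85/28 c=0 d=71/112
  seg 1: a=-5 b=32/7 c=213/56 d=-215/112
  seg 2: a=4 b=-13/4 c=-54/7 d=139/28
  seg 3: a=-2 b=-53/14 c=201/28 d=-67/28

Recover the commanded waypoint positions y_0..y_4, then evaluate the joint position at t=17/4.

y_0=-4 y_1=-5 y_2=4 y_3=-2 y_4=-1
S(17/4) = 4987/1792

y_0 = S_0(0) = a_0 = -4
y_1 = S_1(0) = a_1 = -5
y_2 = S_2(0) = a_2 = 4
y_3 = S_3(0) = a_3 = -2
y_4 = S_3(1) = -1
t_q=17/4 is in segment 2 (τ=1/4); S_2(τ)=4987/1792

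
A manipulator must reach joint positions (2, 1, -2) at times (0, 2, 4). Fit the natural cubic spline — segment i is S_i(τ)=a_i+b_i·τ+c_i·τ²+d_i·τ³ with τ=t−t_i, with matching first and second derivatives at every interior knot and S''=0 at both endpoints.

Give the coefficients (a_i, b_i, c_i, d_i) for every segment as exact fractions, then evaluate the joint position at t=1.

Δ: Δ0=-1/2, Δ1=-3/2
row 1: diag=8, rhs=-6; c'=1/4, d'=-3/4
back: M1=-3/4
M: M0=0, M1=-3/4, M2=0
seg 0: a=2, c=M0/2=0, d=(M1−M0)/(6·2)=-1/16, b=Δ0−h0·(2M0+M1)/6=-1/4
seg 1: a=1, c=M1/2=-3/8, d=(M2−M1)/(6·2)=1/16, b=Δ1−h1·(2M1+M2)/6=-1
t_q=1 → seg 0, τ=1; S=2+-1/4·τ+0·τ²+-1/16·τ³=27/16

  seg 0: a=2 b=-1/4 c=0 d=-1/16
  seg 1: a=1 b=-1 c=-3/8 d=1/16
S(1) = 27/16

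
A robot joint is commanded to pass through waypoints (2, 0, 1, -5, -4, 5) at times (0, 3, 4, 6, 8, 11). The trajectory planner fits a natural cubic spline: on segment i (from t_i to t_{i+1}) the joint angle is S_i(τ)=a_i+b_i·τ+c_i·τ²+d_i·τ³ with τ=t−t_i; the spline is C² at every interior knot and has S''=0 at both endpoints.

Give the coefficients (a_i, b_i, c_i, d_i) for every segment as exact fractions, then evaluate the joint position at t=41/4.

  seg 0: a=2 b=-445/271 c=0 d=793/7317
  seg 1: a=0 b=348/271 c=793/813 d=-1024/813
  seg 2: a=1 b=-442/813 c=-2279/813 d=2561/3252
  seg 3: a=-5 b=-625/271 c=3125/1626 d=-1687/6504
  seg 4: a=-4 b=3689/1626 c=1189/3252 d=-1189/29268
S(41/4) = 172949/69376

Δ: Δ0=-2/3, Δ1=1, Δ2=-3, Δ3=1/2, Δ4=3
row 1: diag=8, rhs=10; c'=1/8, d'=5/4
row 2: denom=6−1·1/8=47/8; d'=(-24−1·5/4)/(47/8)=-202/47
row 3: denom=8−2·16/47=344/47; d'=(21−2·-202/47)/(344/47)=1391/344
row 4: denom=10−2·47/172=813/86; d'=(15−2·1391/344)/(813/86)=1189/1626
back: M4=1189/1626
back: M3=1391/344−47/172·1189/1626=3125/813
back: M2=-202/47−16/47·3125/813=-4558/813
back: M1=5/4−1/8·-4558/813=1586/813
M: M0=0, M1=1586/813, M2=-4558/813, M3=3125/813, M4=1189/1626, M5=0
seg 0: a=2, c=M0/2=0, d=(M1−M0)/(6·3)=793/7317, b=Δ0−h0·(2M0+M1)/6=-445/271
seg 1: a=0, c=M1/2=793/813, d=(M2−M1)/(6·1)=-1024/813, b=Δ1−h1·(2M1+M2)/6=348/271
seg 2: a=1, c=M2/2=-2279/813, d=(M3−M2)/(6·2)=2561/3252, b=Δ2−h2·(2M2+M3)/6=-442/813
seg 3: a=-5, c=M3/2=3125/1626, d=(M4−M3)/(6·2)=-1687/6504, b=Δ3−h3·(2M3+M4)/6=-625/271
seg 4: a=-4, c=M4/2=1189/3252, d=(M5−M4)/(6·3)=-1189/29268, b=Δ4−h4·(2M4+M5)/6=3689/1626
t_q=41/4 → seg 4, τ=9/4; S=-4+3689/1626·τ+1189/3252·τ²+-1189/29268·τ³=172949/69376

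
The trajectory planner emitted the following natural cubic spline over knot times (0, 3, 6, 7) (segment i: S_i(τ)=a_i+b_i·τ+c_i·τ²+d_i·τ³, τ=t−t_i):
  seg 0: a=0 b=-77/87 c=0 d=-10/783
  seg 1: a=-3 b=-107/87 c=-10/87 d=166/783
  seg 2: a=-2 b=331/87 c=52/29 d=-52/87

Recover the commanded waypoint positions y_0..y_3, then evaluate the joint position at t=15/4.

y_0 = S_0(0) = a_0 = 0
y_1 = S_1(0) = a_1 = -3
y_2 = S_2(0) = a_2 = -2
y_3 = S_2(1) = 3
t_q=15/4 is in segment 1 (τ=3/4); S_1(τ)=-3617/928

y_0=0 y_1=-3 y_2=-2 y_3=3
S(15/4) = -3617/928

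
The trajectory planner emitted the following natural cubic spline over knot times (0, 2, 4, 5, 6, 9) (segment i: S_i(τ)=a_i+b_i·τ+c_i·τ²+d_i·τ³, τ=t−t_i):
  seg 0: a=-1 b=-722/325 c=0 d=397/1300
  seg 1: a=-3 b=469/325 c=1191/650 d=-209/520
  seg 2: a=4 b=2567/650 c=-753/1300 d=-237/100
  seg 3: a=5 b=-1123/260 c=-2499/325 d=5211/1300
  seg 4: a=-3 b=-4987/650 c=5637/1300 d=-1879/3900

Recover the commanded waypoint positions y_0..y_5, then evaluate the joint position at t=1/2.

y_0 = S_0(0) = a_0 = -1
y_1 = S_1(0) = a_1 = -3
y_2 = S_2(0) = a_2 = 4
y_3 = S_3(0) = a_3 = 5
y_4 = S_4(0) = a_4 = -3
y_5 = S_4(3) = 0
t_q=1/2 is in segment 0 (τ=1/2); S_0(τ)=-4311/2080

y_0=-1 y_1=-3 y_2=4 y_3=5 y_4=-3 y_5=0
S(1/2) = -4311/2080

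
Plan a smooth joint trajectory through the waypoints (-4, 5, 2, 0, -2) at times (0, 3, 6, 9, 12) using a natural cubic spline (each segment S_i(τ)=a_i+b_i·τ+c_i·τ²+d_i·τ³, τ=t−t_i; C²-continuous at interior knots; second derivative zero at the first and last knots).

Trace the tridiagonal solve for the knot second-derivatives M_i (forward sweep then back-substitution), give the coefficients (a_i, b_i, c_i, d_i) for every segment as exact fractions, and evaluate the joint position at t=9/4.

Δ: Δ0=3, Δ1=-1, Δ2=-2/3, Δ3=-2/3
row 1: diag=12, rhs=-24; c'=1/4, d'=-2
row 2: denom=12−3·1/4=45/4; d'=(2−3·-2)/(45/4)=32/45
row 3: denom=12−3·4/15=56/5; d'=(0−3·32/45)/(56/5)=-4/21
back: M3=-4/21
back: M2=32/45−4/15·-4/21=16/21
back: M1=-2−1/4·16/21=-46/21
M: M0=0, M1=-46/21, M2=16/21, M3=-4/21, M4=0
seg 0: a=-4, c=M0/2=0, d=(M1−M0)/(6·3)=-23/189, b=Δ0−h0·(2M0+M1)/6=86/21
seg 1: a=5, c=M1/2=-23/21, d=(M2−M1)/(6·3)=31/189, b=Δ1−h1·(2M1+M2)/6=17/21
seg 2: a=2, c=M2/2=8/21, d=(M3−M2)/(6·3)=-10/189, b=Δ2−h2·(2M2+M3)/6=-4/3
seg 3: a=0, c=M3/2=-2/21, d=(M4−M3)/(6·3)=2/189, b=Δ3−h3·(2M3+M4)/6=-10/21
t_q=9/4 → seg 0, τ=9/4; S=-4+86/21·τ+0·τ²+-23/189·τ³=245/64

  seg 0: a=-4 b=86/21 c=0 d=-23/189
  seg 1: a=5 b=17/21 c=-23/21 d=31/189
  seg 2: a=2 b=-4/3 c=8/21 d=-10/189
  seg 3: a=0 b=-10/21 c=-2/21 d=2/189
S(9/4) = 245/64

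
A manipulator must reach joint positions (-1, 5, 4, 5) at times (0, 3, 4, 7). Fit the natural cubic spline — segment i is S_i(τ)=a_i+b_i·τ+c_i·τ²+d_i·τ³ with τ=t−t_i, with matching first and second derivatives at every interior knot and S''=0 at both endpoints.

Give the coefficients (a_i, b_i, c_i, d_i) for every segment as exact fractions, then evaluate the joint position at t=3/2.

  seg 0: a=-1 b=202/63 c=0 d=-76/567
  seg 1: a=5 b=-26/63 c=-76/63 d=13/21
  seg 2: a=4 b=-61/63 c=41/63 d=-41/567
S(3/2) = 47/14

Δ: Δ0=2, Δ1=-1, Δ2=1/3
row 1: diag=8, rhs=-18; c'=1/8, d'=-9/4
row 2: denom=8−1·1/8=63/8; d'=(8−1·-9/4)/(63/8)=82/63
back: M2=82/63
back: M1=-9/4−1/8·82/63=-152/63
M: M0=0, M1=-152/63, M2=82/63, M3=0
seg 0: a=-1, c=M0/2=0, d=(M1−M0)/(6·3)=-76/567, b=Δ0−h0·(2M0+M1)/6=202/63
seg 1: a=5, c=M1/2=-76/63, d=(M2−M1)/(6·1)=13/21, b=Δ1−h1·(2M1+M2)/6=-26/63
seg 2: a=4, c=M2/2=41/63, d=(M3−M2)/(6·3)=-41/567, b=Δ2−h2·(2M2+M3)/6=-61/63
t_q=3/2 → seg 0, τ=3/2; S=-1+202/63·τ+0·τ²+-76/567·τ³=47/14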